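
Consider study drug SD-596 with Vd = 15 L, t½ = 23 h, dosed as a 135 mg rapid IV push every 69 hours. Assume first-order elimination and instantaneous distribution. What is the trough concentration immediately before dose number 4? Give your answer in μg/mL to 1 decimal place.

f = (1/2)^(τ/t½) = (1/2)^(69/23) ≈ 0.1250.
C₀ = D/Vd = 135/15 ≈ 9.000 μg/mL.
Before the 4th dose, 3 doses have been given. Superposition: Cmin = C₀·(f + f² + … + f^3).
≈ 9.000 × (0.1250 + 0.0156 + 0.0020) ≈ 9.000 × 0.1426 ≈ 1.283 μg/mL.

1.3 μg/mL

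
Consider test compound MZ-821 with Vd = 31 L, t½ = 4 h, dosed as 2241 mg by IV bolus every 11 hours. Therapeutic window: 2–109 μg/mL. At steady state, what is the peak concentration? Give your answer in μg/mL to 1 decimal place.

84.9 μg/mL

Over one 11-h interval, 11/4 ≈ 2.75 half-lives elapse, leaving f ≈ 0.1487 of each dose.
At steady state, accumulation factor R = 1/(1 − e^(−kτ)) ≈ 1.1747.
Single-dose peak C₀ = D/Vd = 2241/31 ≈ 72.290 μg/mL.
Steady-state peak Cmax,ss = C₀·R ≈ 72.290 × 1.1747 ≈ 84.919 μg/mL.
Peak 84.9 μg/mL vs MTC 109 μg/mL: below toxic threshold.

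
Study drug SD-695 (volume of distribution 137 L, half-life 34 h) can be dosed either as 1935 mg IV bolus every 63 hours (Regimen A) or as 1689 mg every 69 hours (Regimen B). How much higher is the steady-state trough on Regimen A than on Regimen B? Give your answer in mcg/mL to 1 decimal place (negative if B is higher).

1.4 mcg/mL

Regimen A: f = (1/2)^(63/34) ≈ 0.2768; Cmin,ss = (1935/137)·f/(1−f) ≈ 5.406 mcg/mL.
Regimen B: f = (1/2)^(69/34) ≈ 0.2450; Cmin,ss = (1689/137)·f/(1−f) ≈ 4.001 mcg/mL.
Difference ≈ 5.406 − 4.001 ≈ 1.405 mcg/mL.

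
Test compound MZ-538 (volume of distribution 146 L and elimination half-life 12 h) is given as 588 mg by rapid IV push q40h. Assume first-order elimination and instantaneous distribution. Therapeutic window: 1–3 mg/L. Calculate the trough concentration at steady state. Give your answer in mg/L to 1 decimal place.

0.4 mg/L

τ/t½ = 40/12 ≈ 3.3333, so fraction remaining f = (1/2)^(40/12) ≈ 0.0992.
Accumulation ratio R = 1/(1 − f) ≈ 1/0.9008 ≈ 1.1101.
Single-dose peak C₀ = D/Vd = 588/146 ≈ 4.027 mg/L.
Cmax,ss = C₀/(1 − f) ≈ 4.027/0.9008 ≈ 4.470 mg/L.
Steady-state trough Cmin,ss = Cmax,ss·f ≈ 4.470 × 0.0992 ≈ 0.443 mg/L.
Trough 0.4 mg/L vs MEC 1 mg/L: subtherapeutic.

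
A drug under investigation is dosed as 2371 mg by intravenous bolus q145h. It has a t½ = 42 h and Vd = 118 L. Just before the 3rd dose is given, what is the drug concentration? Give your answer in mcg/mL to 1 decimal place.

f = (1/2)^(τ/t½) = (1/2)^(145/42) ≈ 0.0914.
C₀ = D/Vd = 2371/118 ≈ 20.093 mcg/mL.
Before the 3rd dose, 2 doses have been given. Superposition: Cmin = C₀·(f + f²).
≈ 20.093 × (0.0914 + 0.0084) ≈ 20.093 × 0.0998 ≈ 2.005 mcg/mL.

2.0 mcg/mL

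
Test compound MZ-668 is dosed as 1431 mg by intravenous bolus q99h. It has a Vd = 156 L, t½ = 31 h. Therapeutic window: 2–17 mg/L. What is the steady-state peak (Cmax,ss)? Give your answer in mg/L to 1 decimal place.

10.3 mg/L

τ/t½ = 99/31 ≈ 3.1935, so fraction remaining f = (1/2)^(99/31) ≈ 0.1093.
Accumulation ratio R = 1/(1 − f) ≈ 1/0.8907 ≈ 1.1227.
Each bolus raises the concentration by D/Vd = 1431/156 ≈ 9.173 mg/L.
Steady-state peak Cmax,ss = C₀·R ≈ 9.173 × 1.1227 ≈ 10.299 mg/L.
Peak 10.3 mg/L vs MTC 17 mg/L: below toxic threshold.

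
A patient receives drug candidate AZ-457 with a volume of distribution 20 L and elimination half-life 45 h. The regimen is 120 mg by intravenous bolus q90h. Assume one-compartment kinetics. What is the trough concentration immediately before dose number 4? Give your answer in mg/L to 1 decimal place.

2.0 mg/L

f = (1/2)^(τ/t½) = (1/2)^(90/45) ≈ 0.2500.
C₀ = D/Vd = 120/20 ≈ 6.000 mg/L.
Before the 4th dose, 3 doses have been given. Superposition: Cmin = C₀·(f + f² + … + f^3).
≈ 6.000 × (0.2500 + 0.0625 + 0.0156) ≈ 6.000 × 0.3281 ≈ 1.969 mg/L.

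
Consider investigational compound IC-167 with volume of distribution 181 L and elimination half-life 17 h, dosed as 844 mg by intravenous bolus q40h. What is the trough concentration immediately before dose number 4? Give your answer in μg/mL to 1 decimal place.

1.1 μg/mL

f = (1/2)^(τ/t½) = (1/2)^(40/17) ≈ 0.1957.
C₀ = D/Vd = 844/181 ≈ 4.663 μg/mL.
Before the 4th dose, 3 doses have been given. Superposition: Cmin = C₀·(f + f² + … + f^3).
≈ 4.663 × (0.1957 + 0.0383 + 0.0075) ≈ 4.663 × 0.2415 ≈ 1.126 μg/mL.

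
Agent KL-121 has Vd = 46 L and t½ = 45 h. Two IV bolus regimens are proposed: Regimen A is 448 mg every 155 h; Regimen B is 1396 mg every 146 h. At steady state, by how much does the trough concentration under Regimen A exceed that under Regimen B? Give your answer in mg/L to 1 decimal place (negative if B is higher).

-2.6 mg/L

Regimen A: f = (1/2)^(155/45) ≈ 0.0919; Cmin,ss = (448/46)·f/(1−f) ≈ 0.986 mg/L.
Regimen B: f = (1/2)^(146/45) ≈ 0.1055; Cmin,ss = (1396/46)·f/(1−f) ≈ 3.579 mg/L.
Difference ≈ 0.986 − 3.579 ≈ -2.593 mg/L.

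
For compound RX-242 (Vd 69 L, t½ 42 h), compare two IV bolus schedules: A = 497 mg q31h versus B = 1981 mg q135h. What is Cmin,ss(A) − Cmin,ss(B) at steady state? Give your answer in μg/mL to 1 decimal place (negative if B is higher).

7.3 μg/mL

Regimen A: f = (1/2)^(31/42) ≈ 0.5995; Cmin,ss = (497/69)·f/(1−f) ≈ 10.782 μg/mL.
Regimen B: f = (1/2)^(135/42) ≈ 0.1077; Cmin,ss = (1981/69)·f/(1−f) ≈ 3.465 μg/mL.
Difference ≈ 10.782 − 3.465 ≈ 7.317 μg/mL.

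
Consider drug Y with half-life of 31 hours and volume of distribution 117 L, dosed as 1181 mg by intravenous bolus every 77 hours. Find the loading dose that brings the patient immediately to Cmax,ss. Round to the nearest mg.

1438 mg

f = (1/2)^(77/31) ≈ 0.178764; accumulation ratio R = 1/(1−f) ≈ 1.21768.
Loading dose to hit Cmax,ss on first dose: D_load = D_maint·R ≈ 1181 × 1.21768 ≈ 1438.08 mg.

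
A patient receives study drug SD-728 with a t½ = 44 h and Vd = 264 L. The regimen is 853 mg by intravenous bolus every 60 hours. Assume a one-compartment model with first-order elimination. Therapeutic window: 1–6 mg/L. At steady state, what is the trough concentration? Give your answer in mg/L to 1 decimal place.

k = ln2/t½ = ln2/44 ≈ 0.015753 h⁻¹; fraction remaining f = e^(−kτ) = e^(−0.015753×60) ≈ 0.3886.
Single-dose peak C₀ = D/Vd = 853/264 ≈ 3.231 mg/L.
Steady-state trough Cmin,ss = C₀·f/(1−f) ≈ 3.231 × 0.3886/0.6114 ≈ 2.054 mg/L.
Trough 2.1 mg/L vs MEC 1 mg/L: adequate.

2.1 mg/L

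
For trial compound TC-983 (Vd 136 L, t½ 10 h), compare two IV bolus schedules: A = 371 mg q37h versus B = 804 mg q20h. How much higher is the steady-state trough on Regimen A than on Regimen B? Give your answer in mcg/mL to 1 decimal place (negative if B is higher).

Regimen A: f = (1/2)^(37/10) ≈ 0.0769; Cmin,ss = (371/136)·f/(1−f) ≈ 0.227 mcg/mL.
Regimen B: f = (1/2)^(20/10) ≈ 0.2500; Cmin,ss = (804/136)·f/(1−f) ≈ 1.971 mcg/mL.
Difference ≈ 0.227 − 1.971 ≈ -1.744 mcg/mL.

-1.7 mcg/mL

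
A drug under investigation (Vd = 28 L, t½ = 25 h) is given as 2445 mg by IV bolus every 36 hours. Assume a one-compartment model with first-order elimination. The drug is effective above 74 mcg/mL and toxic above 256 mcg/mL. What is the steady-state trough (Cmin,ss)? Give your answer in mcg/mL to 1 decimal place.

τ/t½ = 36/25 ≈ 1.44, so fraction remaining f = (1/2)^(36/25) ≈ 0.3686.
Accumulation ratio R = 1/(1 − f) ≈ 1/0.6314 ≈ 1.5838.
Single-dose peak C₀ = D/Vd = 2445/28 ≈ 87.321 mcg/mL.
Cmax,ss = C₀/(1 − f) ≈ 87.321/0.6314 ≈ 138.297 mcg/mL.
One interval later, Cmin,ss = Cmax,ss·e^(−kτ) ≈ 138.297 × 0.3686 ≈ 50.976 mcg/mL.
Trough 51.0 mcg/mL vs MEC 74 mcg/mL: subtherapeutic.

51.0 mcg/mL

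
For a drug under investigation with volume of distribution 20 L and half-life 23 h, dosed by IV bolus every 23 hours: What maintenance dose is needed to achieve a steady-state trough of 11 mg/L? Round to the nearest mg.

τ/t½ = 23/23 ≈ 1, so f = (1/2)^(23/23) ≈ 0.500000.
Cmin,ss = (D/Vd)·f/(1−f), so D = Cmin,ss·Vd·(1−f)/f.
D = 11 × 20 × (1−f)/f ≈ 11 × 20 × 1.00000 ≈ 220.00 mg.

220 mg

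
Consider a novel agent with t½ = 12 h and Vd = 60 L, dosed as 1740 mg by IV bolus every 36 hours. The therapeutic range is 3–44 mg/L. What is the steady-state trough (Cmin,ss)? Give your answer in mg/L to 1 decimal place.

The dosing interval is 3 half-lives, so f = 2^(−3) = 0.125.
At steady state, R = 1/(1 − 0.125) = 8/7.
Single-dose peak C₀ = D/Vd = 1740/60 = 29 mg/L.
Steady-state peak Cmax,ss = C₀·R = 29 × 8/7 ≈ 33.143 mg/L.
Steady-state trough Cmin,ss = Cmax,ss·f ≈ 33.143 × 0.125 ≈ 4.143 mg/L.
Trough 4.1 mg/L vs MEC 3 mg/L: adequate.

4.1 mg/L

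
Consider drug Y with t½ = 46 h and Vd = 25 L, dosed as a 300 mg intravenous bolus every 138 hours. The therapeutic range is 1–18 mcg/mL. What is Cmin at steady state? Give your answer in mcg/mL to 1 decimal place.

1.7 mcg/mL

The dosing interval is 3 half-lives, so f = 2^(−3) = 0.125.
Accumulation ratio R = 1/(1 − f) = 1/0.875 = 8/7.
Single-dose peak C₀ = D/Vd = 300/25 = 12 mcg/mL.
Steady-state peak Cmax,ss = C₀·R = 12 × 8/7 ≈ 13.714 mcg/mL.
Steady-state trough Cmin,ss = Cmax,ss·f ≈ 13.714 × 0.125 ≈ 1.714 mcg/mL.
Trough 1.7 mcg/mL vs MEC 1 mcg/mL: adequate.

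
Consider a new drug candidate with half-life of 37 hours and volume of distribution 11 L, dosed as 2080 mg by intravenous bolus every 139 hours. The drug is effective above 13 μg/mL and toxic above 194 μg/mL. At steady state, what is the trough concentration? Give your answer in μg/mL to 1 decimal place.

15.1 μg/mL

τ/t½ = 139/37 ≈ 3.7568, so fraction remaining f = (1/2)^(139/37) ≈ 0.0740.
Accumulation ratio R = 1/(1 − f) ≈ 1/0.9260 ≈ 1.0799.
Single-dose peak C₀ = D/Vd = 2080/11 ≈ 189.091 μg/mL.
Cmax,ss = C₀/(1 − f) ≈ 189.091/0.9260 ≈ 204.202 μg/mL.
Steady-state trough Cmin,ss = Cmax,ss·f ≈ 204.202 × 0.0740 ≈ 15.111 μg/mL.
Trough 15.1 μg/mL vs MEC 13 μg/mL: adequate.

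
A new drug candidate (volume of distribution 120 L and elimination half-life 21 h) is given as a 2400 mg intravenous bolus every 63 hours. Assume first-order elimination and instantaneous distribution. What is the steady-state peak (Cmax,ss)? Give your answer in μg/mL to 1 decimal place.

22.9 μg/mL

τ = 63 h = 3 half-lives, so f = (1/2)^3 = 0.125.
At steady state, R = 1/(1 − 0.125) = 8/7.
Single-dose peak C₀ = D/Vd = 2400/120 = 20 μg/mL.
Steady-state peak Cmax,ss = C₀·R = 20 × 8/7 ≈ 22.857 μg/mL.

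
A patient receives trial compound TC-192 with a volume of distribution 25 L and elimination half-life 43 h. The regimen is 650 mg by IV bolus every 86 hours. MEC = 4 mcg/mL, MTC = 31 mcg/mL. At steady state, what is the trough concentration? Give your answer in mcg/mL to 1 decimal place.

τ = 86 h = 2 half-lives, so f = (1/2)^2 = 0.25.
Accumulation ratio R = 1/(1 − f) = 1/0.75 = 4/3.
Single-dose peak C₀ = D/Vd = 650/25 = 26 mcg/mL.
Steady-state peak Cmax,ss = C₀·R = 26 × 4/3 ≈ 34.667 mcg/mL.
Steady-state trough Cmin,ss = Cmax,ss·f ≈ 34.667 × 0.25 ≈ 8.667 mcg/mL.
Trough 8.7 mcg/mL vs MEC 4 mcg/mL: adequate.

8.7 mcg/mL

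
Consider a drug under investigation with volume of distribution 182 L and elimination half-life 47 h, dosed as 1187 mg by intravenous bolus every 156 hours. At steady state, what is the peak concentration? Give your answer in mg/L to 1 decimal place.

7.2 mg/L

τ/t½ = 156/47 ≈ 3.3191, so fraction remaining f = (1/2)^(156/47) ≈ 0.1002.
At steady state, accumulation factor R = 1/(1 − e^(−kτ)) ≈ 1.1114.
Single-dose peak C₀ = D/Vd = 1187/182 ≈ 6.522 mg/L.
Steady-state peak Cmax,ss = C₀·R ≈ 6.522 × 1.1114 ≈ 7.249 mg/L.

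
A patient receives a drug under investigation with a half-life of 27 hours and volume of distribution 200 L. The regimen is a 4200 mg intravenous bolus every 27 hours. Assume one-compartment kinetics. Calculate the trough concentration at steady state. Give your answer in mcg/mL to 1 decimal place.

τ = 27 h = 1 half-life, so f = (1/2)^1 = 0.5.
At steady state, R = 1/(1 − 0.5) = 2/1.
Single-dose peak C₀ = D/Vd = 4200/200 = 21 mcg/mL.
Steady-state peak Cmax,ss = C₀·R = 21 × 2/1 ≈ 42.000 mcg/mL.
Steady-state trough Cmin,ss = Cmax,ss·f ≈ 42.000 × 0.5 ≈ 21.000 mcg/mL.

21.0 mcg/mL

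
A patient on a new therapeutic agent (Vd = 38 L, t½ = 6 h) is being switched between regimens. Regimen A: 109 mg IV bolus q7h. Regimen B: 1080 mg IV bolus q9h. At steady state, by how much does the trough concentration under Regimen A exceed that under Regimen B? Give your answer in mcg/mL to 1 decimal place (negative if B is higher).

-13.2 mcg/mL

Regimen A: f = (1/2)^(7/6) ≈ 0.4454; Cmin,ss = (109/38)·f/(1−f) ≈ 2.304 mcg/mL.
Regimen B: f = (1/2)^(9/6) ≈ 0.3536; Cmin,ss = (1080/38)·f/(1−f) ≈ 15.547 mcg/mL.
Difference ≈ 2.304 − 15.547 ≈ -13.243 mcg/mL.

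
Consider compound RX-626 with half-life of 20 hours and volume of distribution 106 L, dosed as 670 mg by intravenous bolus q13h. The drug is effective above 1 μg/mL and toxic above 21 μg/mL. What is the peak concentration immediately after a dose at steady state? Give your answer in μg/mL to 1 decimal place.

17.4 μg/mL

τ/t½ = 13/20 ≈ 0.65, so fraction remaining f = (1/2)^(13/20) ≈ 0.6373.
Accumulation ratio R = 1/(1 − f) ≈ 1/0.3627 ≈ 2.7571.
Single-dose peak C₀ = D/Vd = 670/106 ≈ 6.321 μg/mL.
Cmax,ss = C₀/(1 − f) ≈ 6.321/0.3627 ≈ 17.428 μg/mL.
Peak 17.4 μg/mL vs MTC 21 μg/mL: below toxic threshold.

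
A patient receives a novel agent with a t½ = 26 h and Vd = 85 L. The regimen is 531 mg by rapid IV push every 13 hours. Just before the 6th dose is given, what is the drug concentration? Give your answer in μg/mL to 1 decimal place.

f = (1/2)^(τ/t½) = (1/2)^(13/26) ≈ 0.7071.
C₀ = D/Vd = 531/85 ≈ 6.247 μg/mL.
Before the 6th dose, 5 doses have been given. Superposition: Cmin = C₀·(f + f² + … + f^5).
≈ 6.247 × (0.7071 + 0.5000 + 0.3535 + 0.2500 + 0.1768) ≈ 6.247 × 1.9874 ≈ 12.415 μg/mL.

12.4 μg/mL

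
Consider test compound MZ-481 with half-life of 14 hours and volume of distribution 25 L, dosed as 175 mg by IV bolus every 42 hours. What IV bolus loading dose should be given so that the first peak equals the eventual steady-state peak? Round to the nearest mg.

f = (1/2)^(42/14) ≈ 0.125000; accumulation ratio R = 1/(1−f) ≈ 1.14286.
Loading dose to hit Cmax,ss on first dose: D_load = D_maint·R ≈ 175 × 1.14286 ≈ 200.00 mg.

200 mg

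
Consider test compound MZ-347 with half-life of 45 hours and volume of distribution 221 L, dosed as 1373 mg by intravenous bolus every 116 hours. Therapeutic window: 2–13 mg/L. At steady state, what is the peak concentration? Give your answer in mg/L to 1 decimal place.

7.5 mg/L

Over one 116-h interval, 116/45 ≈ 2.5778 half-lives elapse, leaving f ≈ 0.1675 of each dose.
At steady state, accumulation factor R = 1/(1 − e^(−kτ)) ≈ 1.2012.
Single-dose peak C₀ = D/Vd = 1373/221 ≈ 6.213 mg/L.
Steady-state peak Cmax,ss = C₀·R ≈ 6.213 × 1.2012 ≈ 7.463 mg/L.
Peak 7.5 mg/L vs MTC 13 mg/L: below toxic threshold.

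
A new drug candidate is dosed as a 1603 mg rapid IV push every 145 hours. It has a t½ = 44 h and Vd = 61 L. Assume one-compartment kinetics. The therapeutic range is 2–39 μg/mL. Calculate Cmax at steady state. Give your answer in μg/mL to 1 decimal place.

τ/t½ = 145/44 ≈ 3.2955, so fraction remaining f = (1/2)^(145/44) ≈ 0.1019.
At steady state, accumulation factor R = 1/(1 − e^(−kτ)) ≈ 1.1135.
Each bolus raises the concentration by D/Vd = 1603/61 ≈ 26.279 μg/mL.
Steady-state peak Cmax,ss = C₀·R ≈ 26.279 × 1.1135 ≈ 29.262 μg/mL.
Peak 29.3 μg/mL vs MTC 39 μg/mL: below toxic threshold.

29.3 μg/mL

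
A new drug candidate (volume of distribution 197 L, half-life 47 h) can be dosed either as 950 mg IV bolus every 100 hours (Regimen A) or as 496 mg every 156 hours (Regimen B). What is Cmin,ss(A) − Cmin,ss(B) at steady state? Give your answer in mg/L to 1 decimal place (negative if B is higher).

Regimen A: f = (1/2)^(100/47) ≈ 0.2288; Cmin,ss = (950/197)·f/(1−f) ≈ 1.431 mg/L.
Regimen B: f = (1/2)^(156/47) ≈ 0.1002; Cmin,ss = (496/197)·f/(1−f) ≈ 0.280 mg/L.
Difference ≈ 1.431 − 0.280 ≈ 1.151 mg/L.

1.2 mg/L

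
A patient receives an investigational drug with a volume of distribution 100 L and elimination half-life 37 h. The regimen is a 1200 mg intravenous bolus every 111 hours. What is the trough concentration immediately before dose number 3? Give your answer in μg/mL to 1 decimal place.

1.7 μg/mL

f = (1/2)^(τ/t½) = (1/2)^(111/37) ≈ 0.1250.
C₀ = D/Vd = 1200/100 ≈ 12.000 μg/mL.
Before the 3rd dose, 2 doses have been given. Superposition: Cmin = C₀·(f + f²).
≈ 12.000 × (0.1250 + 0.0156) ≈ 12.000 × 0.1406 ≈ 1.687 μg/mL.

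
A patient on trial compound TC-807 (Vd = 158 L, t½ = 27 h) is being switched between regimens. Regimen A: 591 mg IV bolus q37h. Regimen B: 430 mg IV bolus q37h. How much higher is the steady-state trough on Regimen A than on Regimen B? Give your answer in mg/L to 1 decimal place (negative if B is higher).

Regimen A: f = (1/2)^(37/27) ≈ 0.3868; Cmin,ss = (591/158)·f/(1−f) ≈ 2.359 mg/L.
Regimen B: f = (1/2)^(37/27) ≈ 0.3868; Cmin,ss = (430/158)·f/(1−f) ≈ 1.717 mg/L.
Difference ≈ 2.359 − 1.717 ≈ 0.642 mg/L.

0.6 mg/L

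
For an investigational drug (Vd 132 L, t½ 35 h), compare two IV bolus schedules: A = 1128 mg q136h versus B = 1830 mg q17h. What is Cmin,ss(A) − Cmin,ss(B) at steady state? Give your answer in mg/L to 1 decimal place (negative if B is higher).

-34.0 mg/L

Regimen A: f = (1/2)^(136/35) ≈ 0.0677; Cmin,ss = (1128/132)·f/(1−f) ≈ 0.621 mg/L.
Regimen B: f = (1/2)^(17/35) ≈ 0.7141; Cmin,ss = (1830/132)·f/(1−f) ≈ 34.628 mg/L.
Difference ≈ 0.621 − 34.628 ≈ -34.007 mg/L.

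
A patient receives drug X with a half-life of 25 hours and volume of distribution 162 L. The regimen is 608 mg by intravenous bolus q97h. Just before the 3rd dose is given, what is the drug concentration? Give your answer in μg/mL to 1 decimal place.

0.3 μg/mL

f = (1/2)^(τ/t½) = (1/2)^(97/25) ≈ 0.0679.
C₀ = D/Vd = 608/162 ≈ 3.753 μg/mL.
Before the 3rd dose, 2 doses have been given. Superposition: Cmin = C₀·(f + f²).
≈ 3.753 × (0.0679 + 0.0046) ≈ 3.753 × 0.0725 ≈ 0.272 μg/mL.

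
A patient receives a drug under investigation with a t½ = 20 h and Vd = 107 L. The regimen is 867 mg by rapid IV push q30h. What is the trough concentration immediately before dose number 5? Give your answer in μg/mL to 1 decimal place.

f = (1/2)^(τ/t½) = (1/2)^(30/20) ≈ 0.3536.
C₀ = D/Vd = 867/107 ≈ 8.103 μg/mL.
Before the 5th dose, 4 doses have been given. Superposition: Cmin = C₀·(f + f² + … + f^4).
≈ 8.103 × (0.3536 + 0.1250 + 0.0442 + 0.0156) ≈ 8.103 × 0.5384 ≈ 4.363 μg/mL.

4.4 μg/mL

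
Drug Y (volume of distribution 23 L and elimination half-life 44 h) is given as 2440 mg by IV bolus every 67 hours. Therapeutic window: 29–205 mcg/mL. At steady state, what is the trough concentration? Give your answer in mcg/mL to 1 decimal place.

56.6 mcg/mL

k = ln2/t½ = ln2/44 ≈ 0.015753 h⁻¹; fraction remaining f = e^(−kτ) = e^(−0.015753×67) ≈ 0.3480.
At steady state, accumulation factor R = 1/(1 − e^(−kτ)) ≈ 1.5337.
Each bolus raises the concentration by D/Vd = 2440/23 ≈ 106.087 mcg/mL.
Cmax,ss = C₀/(1 − f) ≈ 106.087/0.6520 ≈ 162.710 mcg/mL.
One interval later, Cmin,ss = Cmax,ss·e^(−kτ) ≈ 162.710 × 0.3480 ≈ 56.623 mcg/mL.
Trough 56.6 mcg/mL vs MEC 29 mcg/mL: adequate.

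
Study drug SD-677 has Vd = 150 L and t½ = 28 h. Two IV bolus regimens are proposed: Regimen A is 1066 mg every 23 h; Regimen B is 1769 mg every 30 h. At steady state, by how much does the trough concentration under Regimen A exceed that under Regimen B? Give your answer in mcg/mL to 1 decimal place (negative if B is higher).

-1.4 mcg/mL

Regimen A: f = (1/2)^(23/28) ≈ 0.5659; Cmin,ss = (1066/150)·f/(1−f) ≈ 9.264 mcg/mL.
Regimen B: f = (1/2)^(30/28) ≈ 0.4758; Cmin,ss = (1769/150)·f/(1−f) ≈ 10.704 mcg/mL.
Difference ≈ 9.264 − 10.704 ≈ -1.440 mcg/mL.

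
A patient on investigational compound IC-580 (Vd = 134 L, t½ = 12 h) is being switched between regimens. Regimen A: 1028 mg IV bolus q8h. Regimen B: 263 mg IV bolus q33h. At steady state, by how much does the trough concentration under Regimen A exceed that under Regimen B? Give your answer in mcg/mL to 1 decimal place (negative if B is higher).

12.7 mcg/mL

Regimen A: f = (1/2)^(8/12) ≈ 0.6300; Cmin,ss = (1028/134)·f/(1−f) ≈ 13.063 mcg/mL.
Regimen B: f = (1/2)^(33/12) ≈ 0.1487; Cmin,ss = (263/134)·f/(1−f) ≈ 0.343 mcg/mL.
Difference ≈ 13.063 − 0.343 ≈ 12.720 mcg/mL.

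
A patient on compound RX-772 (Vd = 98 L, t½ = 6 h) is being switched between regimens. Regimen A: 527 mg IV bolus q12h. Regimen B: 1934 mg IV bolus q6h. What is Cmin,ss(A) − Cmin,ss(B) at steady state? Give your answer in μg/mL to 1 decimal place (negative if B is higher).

Regimen A: f = (1/2)^(12/6) ≈ 0.2500; Cmin,ss = (527/98)·f/(1−f) ≈ 1.793 μg/mL.
Regimen B: f = (1/2)^(6/6) ≈ 0.5000; Cmin,ss = (1934/98)·f/(1−f) ≈ 19.735 μg/mL.
Difference ≈ 1.793 − 19.735 ≈ -17.942 μg/mL.

-17.9 μg/mL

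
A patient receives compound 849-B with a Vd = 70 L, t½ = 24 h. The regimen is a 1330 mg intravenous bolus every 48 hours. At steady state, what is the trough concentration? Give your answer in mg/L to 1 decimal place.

6.3 mg/L

τ = 48 h = 2 half-lives, so f = (1/2)^2 = 0.25.
At steady state, R = 1/(1 − 0.25) = 4/3.
Single-dose peak C₀ = D/Vd = 1330/70 = 19 mg/L.
Steady-state peak Cmax,ss = C₀·R = 19 × 4/3 ≈ 25.333 mg/L.
Steady-state trough Cmin,ss = Cmax,ss·f ≈ 25.333 × 0.25 ≈ 6.333 mg/L.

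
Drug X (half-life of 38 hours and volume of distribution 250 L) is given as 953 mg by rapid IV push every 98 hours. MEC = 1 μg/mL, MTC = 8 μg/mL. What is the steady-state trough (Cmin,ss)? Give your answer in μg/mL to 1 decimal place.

τ/t½ = 98/38 ≈ 2.5789, so fraction remaining f = (1/2)^(98/38) ≈ 0.1674.
At steady state, accumulation factor R = 1/(1 − e^(−kτ)) ≈ 1.2011.
Single-dose peak C₀ = D/Vd = 953/250 ≈ 3.812 μg/mL.
Steady-state peak Cmax,ss = C₀·R ≈ 3.812 × 1.2011 ≈ 4.579 μg/mL.
One interval later, Cmin,ss = Cmax,ss·e^(−kτ) ≈ 4.579 × 0.1674 ≈ 0.767 μg/mL.
Trough 0.8 μg/mL vs MEC 1 μg/mL: subtherapeutic.

0.8 μg/mL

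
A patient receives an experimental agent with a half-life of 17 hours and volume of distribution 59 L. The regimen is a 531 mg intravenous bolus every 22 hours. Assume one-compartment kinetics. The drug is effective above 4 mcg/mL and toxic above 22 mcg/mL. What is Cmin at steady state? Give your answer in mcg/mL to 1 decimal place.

6.2 mcg/mL

τ/t½ = 22/17 ≈ 1.2941, so fraction remaining f = (1/2)^(22/17) ≈ 0.4078.
At steady state, accumulation factor R = 1/(1 − e^(−kτ)) ≈ 1.6886.
Each bolus raises the concentration by D/Vd = 531/59 ≈ 9.000 mcg/mL.
Cmax,ss = C₀/(1 − f) ≈ 9.000/0.5922 ≈ 15.198 mcg/mL.
One interval later, Cmin,ss = Cmax,ss·e^(−kτ) ≈ 15.198 × 0.4078 ≈ 6.198 mcg/mL.
Trough 6.2 mcg/mL vs MEC 4 mcg/mL: adequate.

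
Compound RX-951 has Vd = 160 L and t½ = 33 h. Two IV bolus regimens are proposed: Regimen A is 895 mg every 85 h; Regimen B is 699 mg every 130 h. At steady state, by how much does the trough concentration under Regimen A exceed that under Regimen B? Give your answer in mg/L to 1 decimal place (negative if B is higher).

0.8 mg/L

Regimen A: f = (1/2)^(85/33) ≈ 0.1677; Cmin,ss = (895/160)·f/(1−f) ≈ 1.127 mg/L.
Regimen B: f = (1/2)^(130/33) ≈ 0.0652; Cmin,ss = (699/160)·f/(1−f) ≈ 0.305 mg/L.
Difference ≈ 1.127 − 0.305 ≈ 0.822 mg/L.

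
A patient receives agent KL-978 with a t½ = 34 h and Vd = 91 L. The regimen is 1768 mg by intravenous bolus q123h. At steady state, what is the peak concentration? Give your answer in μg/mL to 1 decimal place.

Over one 123-h interval, 123/34 ≈ 3.6176 half-lives elapse, leaving f ≈ 0.0815 of each dose.
At steady state, accumulation factor R = 1/(1 − e^(−kτ)) ≈ 1.0887.
Each bolus raises the concentration by D/Vd = 1768/91 ≈ 19.429 μg/mL.
Steady-state peak Cmax,ss = C₀·R ≈ 19.429 × 1.0887 ≈ 21.152 μg/mL.

21.2 μg/mL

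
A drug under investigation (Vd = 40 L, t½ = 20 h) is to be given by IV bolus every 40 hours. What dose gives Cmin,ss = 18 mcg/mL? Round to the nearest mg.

2160 mg

τ/t½ = 40/20 ≈ 2, so f = (1/2)^(40/20) ≈ 0.250000.
Cmin,ss = (D/Vd)·f/(1−f), so D = Cmin,ss·Vd·(1−f)/f.
D = 18 × 40 × (1−f)/f ≈ 18 × 40 × 3.00000 ≈ 2160.00 mg.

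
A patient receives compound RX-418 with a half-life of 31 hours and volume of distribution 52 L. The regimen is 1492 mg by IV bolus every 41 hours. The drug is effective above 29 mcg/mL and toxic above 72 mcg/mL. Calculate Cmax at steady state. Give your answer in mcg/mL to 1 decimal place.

47.8 mcg/mL

k = ln2/t½ = ln2/31 ≈ 0.022360 h⁻¹; fraction remaining f = e^(−kτ) = e^(−0.022360×41) ≈ 0.3998.
At steady state, accumulation factor R = 1/(1 − e^(−kτ)) ≈ 1.6661.
Single-dose peak C₀ = D/Vd = 1492/52 ≈ 28.692 mcg/mL.
Steady-state peak Cmax,ss = C₀·R ≈ 28.692 × 1.6661 ≈ 47.804 mcg/mL.
Peak 47.8 mcg/mL vs MTC 72 mcg/mL: below toxic threshold.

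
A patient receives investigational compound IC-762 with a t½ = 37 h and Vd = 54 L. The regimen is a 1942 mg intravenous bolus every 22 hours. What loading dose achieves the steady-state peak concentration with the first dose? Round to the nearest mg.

f = (1/2)^(22/37) ≈ 0.662231; accumulation ratio R = 1/(1−f) ≈ 2.96060.
Loading dose to hit Cmax,ss on first dose: D_load = D_maint·R ≈ 1942 × 2.96060 ≈ 5749.49 mg.

5749 mg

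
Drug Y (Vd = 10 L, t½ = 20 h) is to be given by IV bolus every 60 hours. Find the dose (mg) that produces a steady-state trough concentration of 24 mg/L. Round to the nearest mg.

τ/t½ = 60/20 ≈ 3, so f = (1/2)^(60/20) ≈ 0.125000.
Cmin,ss = (D/Vd)·f/(1−f), so D = Cmin,ss·Vd·(1−f)/f.
D = 24 × 10 × (1−f)/f ≈ 24 × 10 × 7.00000 ≈ 1680.00 mg.

1680 mg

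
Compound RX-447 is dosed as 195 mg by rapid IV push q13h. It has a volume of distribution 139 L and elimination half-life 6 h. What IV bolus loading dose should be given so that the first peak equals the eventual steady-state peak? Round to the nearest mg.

f = (1/2)^(13/6) ≈ 0.222725; accumulation ratio R = 1/(1−f) ≈ 1.28655.
Loading dose to hit Cmax,ss on first dose: D_load = D_maint·R ≈ 195 × 1.28655 ≈ 250.88 mg.

251 mg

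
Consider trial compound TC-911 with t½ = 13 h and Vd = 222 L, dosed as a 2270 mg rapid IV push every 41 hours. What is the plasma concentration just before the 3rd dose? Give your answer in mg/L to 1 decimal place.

f = (1/2)^(τ/t½) = (1/2)^(41/13) ≈ 0.1124.
C₀ = D/Vd = 2270/222 ≈ 10.225 mg/L.
Before the 3rd dose, 2 doses have been given. Superposition: Cmin = C₀·(f + f²).
≈ 10.225 × (0.1124 + 0.0126) ≈ 10.225 × 0.1250 ≈ 1.278 mg/L.

1.3 mg/L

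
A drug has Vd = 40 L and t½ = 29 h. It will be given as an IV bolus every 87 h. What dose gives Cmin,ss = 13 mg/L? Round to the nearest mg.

τ/t½ = 87/29 ≈ 3, so f = (1/2)^(87/29) ≈ 0.125000.
Cmin,ss = (D/Vd)·f/(1−f), so D = Cmin,ss·Vd·(1−f)/f.
D = 13 × 40 × (1−f)/f ≈ 13 × 40 × 7.00000 ≈ 3640.00 mg.

3640 mg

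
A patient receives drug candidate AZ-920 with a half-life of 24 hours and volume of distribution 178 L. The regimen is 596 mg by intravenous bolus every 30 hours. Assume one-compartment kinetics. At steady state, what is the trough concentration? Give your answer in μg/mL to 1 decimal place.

2.4 μg/mL

Over one 30-h interval, 30/24 ≈ 1.25 half-lives elapse, leaving f ≈ 0.4204 of each dose.
Accumulation ratio R = 1/(1 − f) ≈ 1/0.5796 ≈ 1.7253.
Single-dose peak C₀ = D/Vd = 596/178 ≈ 3.348 μg/mL.
Steady-state peak Cmax,ss = C₀·R ≈ 3.348 × 1.7253 ≈ 5.776 μg/mL.
One interval later, Cmin,ss = Cmax,ss·e^(−kτ) ≈ 5.776 × 0.4204 ≈ 2.428 μg/mL.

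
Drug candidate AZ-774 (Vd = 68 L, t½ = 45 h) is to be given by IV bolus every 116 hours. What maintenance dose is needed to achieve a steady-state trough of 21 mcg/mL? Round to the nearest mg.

τ/t½ = 116/45 ≈ 2.5778, so f = (1/2)^(116/45) ≈ 0.167499.
Cmin,ss = (D/Vd)·f/(1−f), so D = Cmin,ss·Vd·(1−f)/f.
D = 21 × 68 × (1−f)/f ≈ 21 × 68 × 4.97018 ≈ 7097.42 mg.

7097 mg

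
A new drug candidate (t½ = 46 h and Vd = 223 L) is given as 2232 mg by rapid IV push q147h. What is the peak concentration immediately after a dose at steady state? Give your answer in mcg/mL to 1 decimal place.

11.2 mcg/mL

τ/t½ = 147/46 ≈ 3.1957, so fraction remaining f = (1/2)^(147/46) ≈ 0.1091.
At steady state, accumulation factor R = 1/(1 − e^(−kτ)) ≈ 1.1225.
Each bolus raises the concentration by D/Vd = 2232/223 ≈ 10.009 mcg/mL.
Steady-state peak Cmax,ss = C₀·R ≈ 10.009 × 1.1225 ≈ 11.235 mcg/mL.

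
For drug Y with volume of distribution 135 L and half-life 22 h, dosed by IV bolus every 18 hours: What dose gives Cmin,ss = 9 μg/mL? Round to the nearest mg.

927 mg

τ/t½ = 18/22 ≈ 0.81818, so f = (1/2)^(18/22) ≈ 0.567156.
Cmin,ss = (D/Vd)·f/(1−f), so D = Cmin,ss·Vd·(1−f)/f.
D = 9 × 135 × (1−f)/f ≈ 9 × 135 × 0.76318 ≈ 927.26 mg.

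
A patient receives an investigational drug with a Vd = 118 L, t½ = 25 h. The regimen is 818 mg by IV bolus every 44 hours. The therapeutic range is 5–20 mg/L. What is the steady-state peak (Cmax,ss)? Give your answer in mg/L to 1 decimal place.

Over one 44-h interval, 44/25 ≈ 1.76 half-lives elapse, leaving f ≈ 0.2952 of each dose.
At steady state, accumulation factor R = 1/(1 − e^(−kτ)) ≈ 1.4188.
Single-dose peak C₀ = D/Vd = 818/118 ≈ 6.932 mg/L.
Cmax,ss = C₀/(1 − f) ≈ 6.932/0.7048 ≈ 9.835 mg/L.
Peak 9.8 mg/L vs MTC 20 mg/L: below toxic threshold.

9.8 mg/L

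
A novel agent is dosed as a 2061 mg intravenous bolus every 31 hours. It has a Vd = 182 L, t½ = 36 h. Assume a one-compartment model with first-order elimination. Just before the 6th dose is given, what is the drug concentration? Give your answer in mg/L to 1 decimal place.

f = (1/2)^(τ/t½) = (1/2)^(31/36) ≈ 0.5505.
C₀ = D/Vd = 2061/182 ≈ 11.324 mg/L.
Before the 6th dose, 5 doses have been given. Superposition: Cmin = C₀·(f + f² + … + f^5).
≈ 11.324 × (0.5505 + 0.3031 + 0.1668 + 0.0918 + 0.0506) ≈ 11.324 × 1.1628 ≈ 13.168 mg/L.

13.2 mg/L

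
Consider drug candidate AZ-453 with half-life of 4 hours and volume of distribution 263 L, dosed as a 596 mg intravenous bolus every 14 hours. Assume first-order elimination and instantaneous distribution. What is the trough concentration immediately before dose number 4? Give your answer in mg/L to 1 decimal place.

f = (1/2)^(τ/t½) = (1/2)^(14/4) ≈ 0.0884.
C₀ = D/Vd = 596/263 ≈ 2.266 mg/L.
Before the 4th dose, 3 doses have been given. Superposition: Cmin = C₀·(f + f² + … + f^3).
≈ 2.266 × (0.0884 + 0.0078 + 0.0007) ≈ 2.266 × 0.0969 ≈ 0.220 mg/L.

0.2 mg/L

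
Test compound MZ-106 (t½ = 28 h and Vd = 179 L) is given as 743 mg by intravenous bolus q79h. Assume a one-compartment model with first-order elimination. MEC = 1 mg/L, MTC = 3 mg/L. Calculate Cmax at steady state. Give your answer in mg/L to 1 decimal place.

4.8 mg/L

Over one 79-h interval, 79/28 ≈ 2.8214 half-lives elapse, leaving f ≈ 0.1415 of each dose.
At steady state, accumulation factor R = 1/(1 − e^(−kτ)) ≈ 1.1648.
Each bolus raises the concentration by D/Vd = 743/179 ≈ 4.151 mg/L.
Cmax,ss = C₀/(1 − f) ≈ 4.151/0.8585 ≈ 4.835 mg/L.
Peak 4.8 mg/L vs MTC 3 mg/L: exceeds toxic threshold.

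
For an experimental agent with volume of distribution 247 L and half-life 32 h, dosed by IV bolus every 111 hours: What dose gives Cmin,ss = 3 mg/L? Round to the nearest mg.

τ/t½ = 111/32 ≈ 3.4688, so f = (1/2)^(111/32) ≈ 0.090324.
Cmin,ss = (D/Vd)·f/(1−f), so D = Cmin,ss·Vd·(1−f)/f.
D = 3 × 247 × (1−f)/f ≈ 3 × 247 × 10.07125 ≈ 7462.80 mg.

7463 mg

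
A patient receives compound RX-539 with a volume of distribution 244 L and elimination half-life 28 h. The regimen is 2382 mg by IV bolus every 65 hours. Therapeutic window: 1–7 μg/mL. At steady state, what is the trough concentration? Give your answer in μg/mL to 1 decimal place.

2.4 μg/mL

Over one 65-h interval, 65/28 ≈ 2.3214 half-lives elapse, leaving f ≈ 0.2001 of each dose.
At steady state, accumulation factor R = 1/(1 − e^(−kτ)) ≈ 1.2502.
Single-dose peak C₀ = D/Vd = 2382/244 ≈ 9.762 μg/mL.
Cmax,ss = C₀/(1 − f) ≈ 9.762/0.7999 ≈ 12.204 μg/mL.
Steady-state trough Cmin,ss = Cmax,ss·f ≈ 12.204 × 0.2001 ≈ 2.442 μg/mL.
Trough 2.4 μg/mL vs MEC 1 μg/mL: adequate.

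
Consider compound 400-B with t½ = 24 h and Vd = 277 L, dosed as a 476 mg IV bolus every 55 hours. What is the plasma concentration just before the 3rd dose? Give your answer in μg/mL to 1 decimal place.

0.4 μg/mL

f = (1/2)^(τ/t½) = (1/2)^(55/24) ≈ 0.2042.
C₀ = D/Vd = 476/277 ≈ 1.718 μg/mL.
Before the 3rd dose, 2 doses have been given. Superposition: Cmin = C₀·(f + f²).
≈ 1.718 × (0.2042 + 0.0417) ≈ 1.718 × 0.2459 ≈ 0.422 μg/mL.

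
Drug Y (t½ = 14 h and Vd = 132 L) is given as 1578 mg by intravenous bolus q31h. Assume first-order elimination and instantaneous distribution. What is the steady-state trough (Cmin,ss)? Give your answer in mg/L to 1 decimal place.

k = ln2/t½ = ln2/14 ≈ 0.049511 h⁻¹; fraction remaining f = e^(−kτ) = e^(−0.049511×31) ≈ 0.2155.
Accumulation ratio R = 1/(1 − f) ≈ 1/0.7845 ≈ 1.2747.
Each bolus raises the concentration by D/Vd = 1578/132 ≈ 11.955 mg/L.
Steady-state peak Cmax,ss = C₀·R ≈ 11.955 × 1.2747 ≈ 15.239 mg/L.
One interval later, Cmin,ss = Cmax,ss·e^(−kτ) ≈ 15.239 × 0.2155 ≈ 3.284 mg/L.

3.3 mg/L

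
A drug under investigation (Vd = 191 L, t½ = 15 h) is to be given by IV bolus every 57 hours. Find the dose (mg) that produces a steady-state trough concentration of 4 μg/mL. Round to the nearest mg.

τ/t½ = 57/15 ≈ 3.8, so f = (1/2)^(57/15) ≈ 0.071794.
Cmin,ss = (D/Vd)·f/(1−f), so D = Cmin,ss·Vd·(1−f)/f.
D = 4 × 191 × (1−f)/f ≈ 4 × 191 × 12.92874 ≈ 9877.56 mg.

9878 mg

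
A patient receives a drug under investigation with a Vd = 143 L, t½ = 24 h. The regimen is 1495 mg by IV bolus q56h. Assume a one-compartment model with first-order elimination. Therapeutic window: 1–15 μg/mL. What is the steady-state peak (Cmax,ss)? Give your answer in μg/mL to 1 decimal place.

k = ln2/t½ = ln2/24 ≈ 0.028881 h⁻¹; fraction remaining f = e^(−kτ) = e^(−0.028881×56) ≈ 0.1984.
At steady state, accumulation factor R = 1/(1 − e^(−kτ)) ≈ 1.2475.
Each bolus raises the concentration by D/Vd = 1495/143 ≈ 10.455 μg/mL.
Steady-state peak Cmax,ss = C₀·R ≈ 10.455 × 1.2475 ≈ 13.043 μg/mL.
Peak 13.0 μg/mL vs MTC 15 μg/mL: below toxic threshold.

13.0 μg/mL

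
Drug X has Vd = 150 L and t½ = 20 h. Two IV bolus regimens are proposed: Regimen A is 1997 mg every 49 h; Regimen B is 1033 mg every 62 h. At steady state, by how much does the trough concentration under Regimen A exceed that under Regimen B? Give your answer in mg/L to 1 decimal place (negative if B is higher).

2.1 mg/L

Regimen A: f = (1/2)^(49/20) ≈ 0.1830; Cmin,ss = (1997/150)·f/(1−f) ≈ 2.982 mg/L.
Regimen B: f = (1/2)^(62/20) ≈ 0.1166; Cmin,ss = (1033/150)·f/(1−f) ≈ 0.909 mg/L.
Difference ≈ 2.982 − 0.909 ≈ 2.073 mg/L.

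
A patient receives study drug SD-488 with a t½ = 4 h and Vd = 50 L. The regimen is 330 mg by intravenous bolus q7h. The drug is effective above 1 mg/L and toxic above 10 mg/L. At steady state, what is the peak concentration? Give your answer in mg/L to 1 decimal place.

τ/t½ = 7/4 ≈ 1.75, so fraction remaining f = (1/2)^(7/4) ≈ 0.2973.
Accumulation ratio R = 1/(1 − f) ≈ 1/0.7027 ≈ 1.4231.
Each bolus raises the concentration by D/Vd = 330/50 ≈ 6.600 mg/L.
Steady-state peak Cmax,ss = C₀·R ≈ 6.600 × 1.4231 ≈ 9.392 mg/L.
Peak 9.4 mg/L vs MTC 10 mg/L: below toxic threshold.

9.4 mg/L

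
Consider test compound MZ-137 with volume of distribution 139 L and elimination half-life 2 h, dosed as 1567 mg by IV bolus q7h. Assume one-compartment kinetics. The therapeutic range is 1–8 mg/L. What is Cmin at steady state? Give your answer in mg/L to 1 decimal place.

τ/t½ = 7/2 ≈ 3.5, so fraction remaining f = (1/2)^(7/2) ≈ 0.0884.
Accumulation ratio R = 1/(1 − f) ≈ 1/0.9116 ≈ 1.0970.
Single-dose peak C₀ = D/Vd = 1567/139 ≈ 11.273 mg/L.
Cmax,ss = C₀/(1 − f) ≈ 11.273/0.9116 ≈ 12.366 mg/L.
One interval later, Cmin,ss = Cmax,ss·e^(−kτ) ≈ 12.366 × 0.0884 ≈ 1.093 mg/L.
Trough 1.1 mg/L vs MEC 1 mg/L: adequate.

1.1 mg/L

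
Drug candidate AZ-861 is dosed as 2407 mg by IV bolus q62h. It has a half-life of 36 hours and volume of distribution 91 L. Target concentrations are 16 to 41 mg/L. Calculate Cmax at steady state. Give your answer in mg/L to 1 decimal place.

38.0 mg/L

τ/t½ = 62/36 ≈ 1.7222, so fraction remaining f = (1/2)^(62/36) ≈ 0.3031.
At steady state, accumulation factor R = 1/(1 − e^(−kτ)) ≈ 1.4349.
Single-dose peak C₀ = D/Vd = 2407/91 ≈ 26.451 mg/L.
Steady-state peak Cmax,ss = C₀·R ≈ 26.451 × 1.4349 ≈ 37.955 mg/L.
Peak 38.0 mg/L vs MTC 41 mg/L: below toxic threshold.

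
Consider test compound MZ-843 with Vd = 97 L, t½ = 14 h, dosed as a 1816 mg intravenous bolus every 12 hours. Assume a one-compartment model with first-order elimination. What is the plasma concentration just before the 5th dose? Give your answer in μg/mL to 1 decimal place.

20.9 μg/mL

f = (1/2)^(τ/t½) = (1/2)^(12/14) ≈ 0.5520.
C₀ = D/Vd = 1816/97 ≈ 18.722 μg/mL.
Before the 5th dose, 4 doses have been given. Superposition: Cmin = C₀·(f + f² + … + f^4).
≈ 18.722 × (0.5520 + 0.3047 + 0.1682 + 0.0928) ≈ 18.722 × 1.1177 ≈ 20.926 μg/mL.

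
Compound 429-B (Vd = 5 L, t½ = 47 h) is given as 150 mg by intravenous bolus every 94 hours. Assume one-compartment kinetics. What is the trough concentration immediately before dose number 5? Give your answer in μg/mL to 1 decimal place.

10.0 μg/mL

f = (1/2)^(τ/t½) = (1/2)^(94/47) ≈ 0.2500.
C₀ = D/Vd = 150/5 ≈ 30.000 μg/mL.
Before the 5th dose, 4 doses have been given. Superposition: Cmin = C₀·(f + f² + … + f^4).
≈ 30.000 × (0.2500 + 0.0625 + 0.0156 + 0.0039) ≈ 30.000 × 0.3320 ≈ 9.960 μg/mL.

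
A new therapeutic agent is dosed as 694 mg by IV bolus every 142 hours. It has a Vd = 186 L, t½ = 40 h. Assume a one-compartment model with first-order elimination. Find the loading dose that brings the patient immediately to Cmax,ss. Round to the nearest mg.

759 mg

f = (1/2)^(142/40) ≈ 0.085378; accumulation ratio R = 1/(1−f) ≈ 1.09335.
Loading dose to hit Cmax,ss on first dose: D_load = D_maint·R ≈ 694 × 1.09335 ≈ 758.78 mg.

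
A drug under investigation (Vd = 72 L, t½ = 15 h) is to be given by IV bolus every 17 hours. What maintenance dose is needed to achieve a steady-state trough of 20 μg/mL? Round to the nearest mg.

τ/t½ = 17/15 ≈ 1.1333, so f = (1/2)^(17/15) ≈ 0.455861.
Cmin,ss = (D/Vd)·f/(1−f), so D = Cmin,ss·Vd·(1−f)/f.
D = 20 × 72 × (1−f)/f ≈ 20 × 72 × 1.19365 ≈ 1718.86 mg.

1719 mg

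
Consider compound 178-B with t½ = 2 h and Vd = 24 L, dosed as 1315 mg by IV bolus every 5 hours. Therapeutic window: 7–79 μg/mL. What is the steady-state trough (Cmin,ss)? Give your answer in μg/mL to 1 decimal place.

11.8 μg/mL

τ/t½ = 5/2 ≈ 2.5, so fraction remaining f = (1/2)^(5/2) ≈ 0.1768.
Accumulation ratio R = 1/(1 − f) ≈ 1/0.8232 ≈ 1.2148.
Each bolus raises the concentration by D/Vd = 1315/24 ≈ 54.792 μg/mL.
Cmax,ss = C₀/(1 − f) ≈ 54.792/0.8232 ≈ 66.560 μg/mL.
One interval later, Cmin,ss = Cmax,ss·e^(−kτ) ≈ 66.560 × 0.1768 ≈ 11.768 μg/mL.
Trough 11.8 μg/mL vs MEC 7 μg/mL: adequate.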